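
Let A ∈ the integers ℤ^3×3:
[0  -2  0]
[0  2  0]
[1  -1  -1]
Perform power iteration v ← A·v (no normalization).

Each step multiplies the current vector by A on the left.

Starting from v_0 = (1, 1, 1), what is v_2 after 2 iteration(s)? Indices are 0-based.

v_2 = (-4, 4, -3)

v_0 = (1, 1, 1).
v_1 = A·v_0 = (-2, 2, -1).
v_2 = A·v_1 = (-4, 4, -3).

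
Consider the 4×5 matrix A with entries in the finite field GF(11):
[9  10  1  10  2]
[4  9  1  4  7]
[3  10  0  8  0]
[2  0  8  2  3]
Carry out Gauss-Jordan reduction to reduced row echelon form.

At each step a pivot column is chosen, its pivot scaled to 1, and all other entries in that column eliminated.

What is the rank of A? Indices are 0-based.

rank = 4

[1] R0 /= 9  ⇒  (1, 6, 5, 6, 10)
     R1 -= 4·R0  ⇒  (0, 7, 3, 2, 0)
     R2 -= 3·R0  ⇒  (0, 3, 7, 1, 3)
     R3 -= 2·R0  ⇒  (0, 10, 9, 1, 5)
[2] R1 /= 7  ⇒  (0, 1, 2, 5, 0)
     R0 -= 6·R1  ⇒  (1, 0, 4, 9, 10)
     R2 -= 3·R1  ⇒  (0, 0, 1, 8, 3)
     R3 -= 10·R1  ⇒  (0, 0, 0, 6, 5)
[3] R2 /= 1  ⇒  (0, 0, 1, 8, 3)
     R0 -= 4·R2  ⇒  (1, 0, 0, 10, 9)
     R1 -= 2·R2  ⇒  (0, 1, 0, 0, 5)
[4] R3 /= 6  ⇒  (0, 0, 0, 1, 10)
     R0 -= 10·R3  ⇒  (1, 0, 0, 0, 8)
     R2 -= 8·R3  ⇒  (0, 0, 1, 0, 0)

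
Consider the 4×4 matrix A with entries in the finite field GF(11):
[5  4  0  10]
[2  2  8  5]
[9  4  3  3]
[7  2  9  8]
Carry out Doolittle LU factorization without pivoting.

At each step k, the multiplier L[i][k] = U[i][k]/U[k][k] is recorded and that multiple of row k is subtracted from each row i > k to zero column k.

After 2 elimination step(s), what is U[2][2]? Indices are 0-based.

U[2][2] = 1

[col 0] pivot 5
  R1 -= 7*R0 → (0, 7, 8, 1)  (L[1][0] := 7)
  R2 -= 4*R0 → (0, 10, 3, 7)  (L[2][0] := 4)
  R3 -= 8*R0 → (0, 3, 9, 5)  (L[3][0] := 8)
[col 1] pivot 7
  R2 -= 3*R1 → (0, 0, 1, 4)  (L[2][1] := 3)
  R3 -= 2*R1 → (0, 0, 4, 3)  (L[3][1] := 2)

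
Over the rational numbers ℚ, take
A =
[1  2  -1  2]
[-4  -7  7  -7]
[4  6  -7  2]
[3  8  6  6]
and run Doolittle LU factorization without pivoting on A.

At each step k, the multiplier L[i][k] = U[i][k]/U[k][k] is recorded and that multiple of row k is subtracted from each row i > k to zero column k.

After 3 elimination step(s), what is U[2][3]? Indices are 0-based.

U[2][3] = -4

[col 0] pivot 1
  R1 -= -4*R0 → (0, 1, 3, 1)  (L[1][0] := -4)
  R2 -= 4*R0 → (0, -2, -3, -6)  (L[2][0] := 4)
  R3 -= 3*R0 → (0, 2, 9, 0)  (L[3][0] := 3)
[col 1] pivot 1
  R2 -= -2*R1 → (0, 0, 3, -4)  (L[2][1] := -2)
  R3 -= 2*R1 → (0, 0, 3, -2)  (L[3][1] := 2)
[col 2] pivot 3
  R3 -= 1*R2 → (0, 0, 0, 2)  (L[3][2] := 1)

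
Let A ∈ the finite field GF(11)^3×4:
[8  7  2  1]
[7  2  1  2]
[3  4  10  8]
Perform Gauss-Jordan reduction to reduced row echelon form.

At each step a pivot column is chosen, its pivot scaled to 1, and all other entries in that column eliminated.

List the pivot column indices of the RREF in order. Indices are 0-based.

pivot(0,0)=8: scale R0 → (1, 5, 3, 7)
  clear (1,0): R1 −= (7)R0 → (0, 0, 2, 8)
  clear (2,0): R2 −= (3)R0 → (0, 0, 1, 9)
col 1: no nonzero at/below row 1; advance.
pivot(1,2)=2: scale R1 → (0, 0, 1, 4)
  clear (0,2): R0 −= (3)R1 → (1, 5, 0, 6)
  clear (2,2): R2 −= (1)R1 → (0, 0, 0, 5)
pivot(2,3)=5: scale R2 → (0, 0, 0, 1)
  clear (0,3): R0 −= (6)R2 → (1, 5, 0, 0)
  clear (1,3): R1 −= (4)R2 → (0, 0, 1, 0)

pivot columns: 0, 2, 3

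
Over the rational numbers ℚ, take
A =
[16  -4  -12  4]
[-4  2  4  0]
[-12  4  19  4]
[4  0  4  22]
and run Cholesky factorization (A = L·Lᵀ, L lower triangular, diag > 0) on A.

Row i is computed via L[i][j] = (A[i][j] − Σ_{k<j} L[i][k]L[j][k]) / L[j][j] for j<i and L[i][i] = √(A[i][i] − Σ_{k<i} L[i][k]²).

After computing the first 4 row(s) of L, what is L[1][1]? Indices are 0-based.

Step 1: L[0][0] = √(16) = 4.
  L[1][0] = (-4) / L[0][0] = -1.
Step 2: L[1][1] = √(1) = 1.
  L[2][0] = (-12) / L[0][0] = -3.
  L[2][1] = (1) / L[1][1] = 1.
Step 3: L[2][2] = √(9) = 3.
  L[3][0] = (4) / L[0][0] = 1.
  L[3][1] = (1) / L[1][1] = 1.
  L[3][2] = (6) / L[2][2] = 2.
Step 4: L[3][3] = √(16) = 4.

L[1][1] = 1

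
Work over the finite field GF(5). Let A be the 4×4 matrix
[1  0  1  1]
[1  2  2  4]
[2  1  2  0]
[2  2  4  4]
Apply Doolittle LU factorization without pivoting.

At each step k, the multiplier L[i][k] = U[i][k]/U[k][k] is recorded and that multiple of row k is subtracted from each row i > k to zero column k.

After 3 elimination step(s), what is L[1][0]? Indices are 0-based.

k=0: U[0][0]=1
  eliminate (1,0): mult=1, new row 1: (0, 2, 1, 3); set L[1][0]=1
  eliminate (2,0): mult=2, new row 2: (0, 1, 0, 3); set L[2][0]=2
  eliminate (3,0): mult=2, new row 3: (0, 2, 2, 2); set L[3][0]=2
k=1: U[1][1]=2
  eliminate (2,1): mult=3, new row 2: (0, 0, 2, 4); set L[2][1]=3
  eliminate (3,1): mult=1, new row 3: (0, 0, 1, 4); set L[3][1]=1
k=2: U[2][2]=2
  eliminate (3,2): mult=3, new row 3: (0, 0, 0, 2); set L[3][2]=3

L[1][0] = 1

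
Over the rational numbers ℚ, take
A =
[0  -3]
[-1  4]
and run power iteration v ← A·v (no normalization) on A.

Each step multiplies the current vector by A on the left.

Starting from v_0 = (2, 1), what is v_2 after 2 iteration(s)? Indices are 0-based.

v_2 = (-6, 11)

v_0 = (2, 1).
v_1 = A·v_0 = (-3, 2).
v_2 = A·v_1 = (-6, 11).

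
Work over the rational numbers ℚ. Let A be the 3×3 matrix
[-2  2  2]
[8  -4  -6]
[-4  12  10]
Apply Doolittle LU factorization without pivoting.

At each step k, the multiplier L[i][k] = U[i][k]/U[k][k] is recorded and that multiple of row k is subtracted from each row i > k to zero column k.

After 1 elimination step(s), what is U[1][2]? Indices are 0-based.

U[1][2] = 2

Step 1: pivot at (0,0) is -2.
  row1 ← row1 − (-4)·row0  ⇒  L[1][0]=-4, U row1=(0, 4, 2)
  row2 ← row2 − (2)·row0  ⇒  L[2][0]=2, U row2=(0, 8, 6)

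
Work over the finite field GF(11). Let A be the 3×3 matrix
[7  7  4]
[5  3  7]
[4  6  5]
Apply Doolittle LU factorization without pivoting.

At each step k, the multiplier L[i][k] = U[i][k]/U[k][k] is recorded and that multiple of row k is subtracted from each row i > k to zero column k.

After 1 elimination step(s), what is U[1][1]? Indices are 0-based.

[col 0] pivot 7
  R1 -= 7*R0 → (0, 9, 1)  (L[1][0] := 7)
  R2 -= 10*R0 → (0, 2, 9)  (L[2][0] := 10)

U[1][1] = 9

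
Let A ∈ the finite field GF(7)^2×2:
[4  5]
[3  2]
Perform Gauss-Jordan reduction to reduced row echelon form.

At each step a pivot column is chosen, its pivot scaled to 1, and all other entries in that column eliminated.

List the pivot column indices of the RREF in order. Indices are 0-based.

pivot columns: 0

pivot(0,0)=4: scale R0 → (1, 3)
  clear (1,0): R1 −= (3)R0 → (0, 0)
col 1: no nonzero at/below row 1; advance.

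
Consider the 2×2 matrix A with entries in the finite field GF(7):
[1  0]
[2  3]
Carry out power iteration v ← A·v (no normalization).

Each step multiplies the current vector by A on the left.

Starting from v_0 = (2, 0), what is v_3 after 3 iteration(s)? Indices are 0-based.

v_3 = (2, 3)

v_0 = (2, 0).
v_1 = A·v_0 = (2, 4).
v_2 = A·v_1 = (2, 2).
v_3 = A·v_2 = (2, 3).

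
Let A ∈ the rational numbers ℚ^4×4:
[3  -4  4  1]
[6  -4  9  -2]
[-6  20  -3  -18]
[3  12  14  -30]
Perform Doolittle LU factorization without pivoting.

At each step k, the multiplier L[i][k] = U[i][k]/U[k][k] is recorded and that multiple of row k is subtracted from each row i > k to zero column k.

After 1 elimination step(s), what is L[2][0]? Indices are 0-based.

L[2][0] = -2

k=0: U[0][0]=3
  eliminate (1,0): mult=2, new row 1: (0, 4, 1, -4); set L[1][0]=2
  eliminate (2,0): mult=-2, new row 2: (0, 12, 5, -16); set L[2][0]=-2
  eliminate (3,0): mult=1, new row 3: (0, 16, 10, -31); set L[3][0]=1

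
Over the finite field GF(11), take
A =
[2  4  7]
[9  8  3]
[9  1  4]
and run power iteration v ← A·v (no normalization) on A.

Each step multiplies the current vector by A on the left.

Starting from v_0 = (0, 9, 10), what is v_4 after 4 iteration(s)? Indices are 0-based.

v_4 = (2, 10, 6)

v_0 = (0, 9, 10).
v_1 = A·v_0 = (7, 3, 5).
v_2 = A·v_1 = (6, 3, 9).
v_3 = A·v_2 = (10, 6, 5).
v_4 = A·v_3 = (2, 10, 6).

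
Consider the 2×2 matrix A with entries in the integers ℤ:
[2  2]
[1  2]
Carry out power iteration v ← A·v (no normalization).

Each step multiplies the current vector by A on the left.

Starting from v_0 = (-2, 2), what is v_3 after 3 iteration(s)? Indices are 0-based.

v_3 = (16, 12)

v_0 = (-2, 2).
v_1 = A·v_0 = (0, 2).
v_2 = A·v_1 = (4, 4).
v_3 = A·v_2 = (16, 12).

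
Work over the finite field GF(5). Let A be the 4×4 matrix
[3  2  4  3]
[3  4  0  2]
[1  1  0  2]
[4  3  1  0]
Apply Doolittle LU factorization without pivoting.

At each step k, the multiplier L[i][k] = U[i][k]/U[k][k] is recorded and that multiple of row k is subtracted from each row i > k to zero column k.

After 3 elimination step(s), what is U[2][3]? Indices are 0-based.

k=0: U[0][0]=3
  eliminate (1,0): mult=1, new row 1: (0, 2, 1, 4); set L[1][0]=1
  eliminate (2,0): mult=2, new row 2: (0, 2, 2, 1); set L[2][0]=2
  eliminate (3,0): mult=3, new row 3: (0, 2, 4, 1); set L[3][0]=3
k=1: U[1][1]=2
  eliminate (2,1): mult=1, new row 2: (0, 0, 1, 2); set L[2][1]=1
  eliminate (3,1): mult=1, new row 3: (0, 0, 3, 2); set L[3][1]=1
k=2: U[2][2]=1
  eliminate (3,2): mult=3, new row 3: (0, 0, 0, 1); set L[3][2]=3

U[2][3] = 2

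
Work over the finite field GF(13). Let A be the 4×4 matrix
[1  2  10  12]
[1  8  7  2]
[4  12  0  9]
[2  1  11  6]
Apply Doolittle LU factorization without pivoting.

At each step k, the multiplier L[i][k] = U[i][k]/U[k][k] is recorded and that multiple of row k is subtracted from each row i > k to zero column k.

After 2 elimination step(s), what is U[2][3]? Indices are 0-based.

k=0: U[0][0]=1
  eliminate (1,0): mult=1, new row 1: (0, 6, 10, 3); set L[1][0]=1
  eliminate (2,0): mult=4, new row 2: (0, 4, 12, 0); set L[2][0]=4
  eliminate (3,0): mult=2, new row 3: (0, 10, 4, 8); set L[3][0]=2
k=1: U[1][1]=6
  eliminate (2,1): mult=5, new row 2: (0, 0, 1, 11); set L[2][1]=5
  eliminate (3,1): mult=6, new row 3: (0, 0, 9, 3); set L[3][1]=6

U[2][3] = 11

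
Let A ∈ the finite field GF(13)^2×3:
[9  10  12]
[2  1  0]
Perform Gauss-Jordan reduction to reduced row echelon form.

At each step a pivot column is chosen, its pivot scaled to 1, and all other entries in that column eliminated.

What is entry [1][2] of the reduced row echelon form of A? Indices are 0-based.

M[1][2] = 1

[1] R0 /= 9  ⇒  (1, 4, 10)
     R1 -= 2·R0  ⇒  (0, 6, 6)
[2] R1 /= 6  ⇒  (0, 1, 1)
     R0 -= 4·R1  ⇒  (1, 0, 6)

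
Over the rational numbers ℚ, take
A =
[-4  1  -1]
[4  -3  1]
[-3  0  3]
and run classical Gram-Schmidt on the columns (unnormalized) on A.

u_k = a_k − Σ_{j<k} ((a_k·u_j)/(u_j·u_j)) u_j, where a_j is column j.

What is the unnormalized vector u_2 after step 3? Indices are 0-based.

u_2 = (-135/77, -45/77, 120/77)

Step 1: u_0 = a_0 = (-4, 4, -3).
Step 2: u_1 = a_1 − (-16/41)·u_0 = (-23/41, -59/41, -48/41).
Step 3: u_2 = a_2 − (-1/41)·u_0 − (-90/77)·u_1 = (-135/77, -45/77, 120/77).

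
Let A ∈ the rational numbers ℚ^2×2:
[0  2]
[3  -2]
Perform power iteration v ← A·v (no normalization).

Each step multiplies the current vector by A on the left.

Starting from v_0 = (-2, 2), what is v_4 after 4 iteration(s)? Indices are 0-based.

v_4 = (-248, 440)

v_0 = (-2, 2).
v_1 = A·v_0 = (4, -10).
v_2 = A·v_1 = (-20, 32).
v_3 = A·v_2 = (64, -124).
v_4 = A·v_3 = (-248, 440).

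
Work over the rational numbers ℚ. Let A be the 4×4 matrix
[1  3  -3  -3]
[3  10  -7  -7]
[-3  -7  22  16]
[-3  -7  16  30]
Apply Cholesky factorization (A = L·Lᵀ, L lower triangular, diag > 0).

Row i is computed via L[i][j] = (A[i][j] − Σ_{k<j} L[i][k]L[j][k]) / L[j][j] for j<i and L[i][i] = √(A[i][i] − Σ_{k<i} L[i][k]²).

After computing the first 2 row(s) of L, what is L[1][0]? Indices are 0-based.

Step 1: L[0][0] = √(1) = 1.
  L[1][0] = (3) / L[0][0] = 3.
Step 2: L[1][1] = √(1) = 1.

L[1][0] = 3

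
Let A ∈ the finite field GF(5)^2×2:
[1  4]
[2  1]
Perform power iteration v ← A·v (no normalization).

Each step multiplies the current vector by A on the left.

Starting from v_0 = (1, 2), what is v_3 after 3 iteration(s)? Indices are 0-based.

v_3 = (3, 2)

v_0 = (1, 2).
v_1 = A·v_0 = (4, 4).
v_2 = A·v_1 = (0, 2).
v_3 = A·v_2 = (3, 2).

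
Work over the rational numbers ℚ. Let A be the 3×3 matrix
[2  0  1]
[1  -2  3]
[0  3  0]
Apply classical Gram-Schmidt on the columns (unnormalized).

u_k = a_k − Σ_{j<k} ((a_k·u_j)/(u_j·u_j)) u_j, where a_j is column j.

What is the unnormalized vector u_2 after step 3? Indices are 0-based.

u_2 = (-45/61, 90/61, 60/61)

Step 1: u_0 = a_0 = (2, 1, 0).
Step 2: u_1 = a_1 − (-2/5)·u_0 = (4/5, -8/5, 3).
Step 3: u_2 = a_2 − (1)·u_0 − (-20/61)·u_1 = (-45/61, 90/61, 60/61).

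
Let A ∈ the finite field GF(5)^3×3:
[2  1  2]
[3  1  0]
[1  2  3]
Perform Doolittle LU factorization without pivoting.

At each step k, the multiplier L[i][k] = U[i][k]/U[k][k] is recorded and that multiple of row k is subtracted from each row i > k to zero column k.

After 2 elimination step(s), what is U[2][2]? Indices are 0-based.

U[2][2] = 3

Step 1: pivot at (0,0) is 2.
  row1 ← row1 − (4)·row0  ⇒  L[1][0]=4, U row1=(0, 2, 2)
  row2 ← row2 − (3)·row0  ⇒  L[2][0]=3, U row2=(0, 4, 2)
Step 2: pivot at (1,1) is 2.
  row2 ← row2 − (2)·row1  ⇒  L[2][1]=2, U row2=(0, 0, 3)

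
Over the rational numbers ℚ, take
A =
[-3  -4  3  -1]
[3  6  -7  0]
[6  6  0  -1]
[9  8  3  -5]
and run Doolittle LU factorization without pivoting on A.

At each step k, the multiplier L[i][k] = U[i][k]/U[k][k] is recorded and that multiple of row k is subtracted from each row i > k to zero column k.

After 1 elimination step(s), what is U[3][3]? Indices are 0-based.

[col 0] pivot -3
  R1 -= -1*R0 → (0, 2, -4, -1)  (L[1][0] := -1)
  R2 -= -2*R0 → (0, -2, 6, -3)  (L[2][0] := -2)
  R3 -= -3*R0 → (0, -4, 12, -8)  (L[3][0] := -3)

U[3][3] = -8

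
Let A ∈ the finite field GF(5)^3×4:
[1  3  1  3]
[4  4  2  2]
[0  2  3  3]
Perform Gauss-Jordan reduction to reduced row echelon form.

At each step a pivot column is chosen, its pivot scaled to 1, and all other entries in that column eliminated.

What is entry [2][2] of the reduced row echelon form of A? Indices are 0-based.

M[2][2] = 0

[1] R0 /= 1  ⇒  (1, 3, 1, 3)
     R1 -= 4·R0  ⇒  (0, 2, 3, 0)
[2] R1 /= 2  ⇒  (0, 1, 4, 0)
     R0 -= 3·R1  ⇒  (1, 0, 4, 3)
     R2 -= 2·R1  ⇒  (0, 0, 0, 3)
column 2 empty below row 2
[3] R2 /= 3  ⇒  (0, 0, 0, 1)
     R0 -= 3·R2  ⇒  (1, 0, 4, 0)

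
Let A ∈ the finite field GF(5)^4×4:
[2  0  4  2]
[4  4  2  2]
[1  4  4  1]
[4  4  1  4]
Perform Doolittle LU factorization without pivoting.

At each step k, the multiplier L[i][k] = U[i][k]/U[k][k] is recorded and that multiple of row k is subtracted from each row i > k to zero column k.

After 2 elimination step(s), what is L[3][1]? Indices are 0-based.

Step 1: pivot at (0,0) is 2.
  row1 ← row1 − (2)·row0  ⇒  L[1][0]=2, U row1=(0, 4, 4, 3)
  row2 ← row2 − (3)·row0  ⇒  L[2][0]=3, U row2=(0, 4, 2, 0)
  row3 ← row3 − (2)·row0  ⇒  L[3][0]=2, U row3=(0, 4, 3, 0)
Step 2: pivot at (1,1) is 4.
  row2 ← row2 − (1)·row1  ⇒  L[2][1]=1, U row2=(0, 0, 3, 2)
  row3 ← row3 − (1)·row1  ⇒  L[3][1]=1, U row3=(0, 0, 4, 2)

L[3][1] = 1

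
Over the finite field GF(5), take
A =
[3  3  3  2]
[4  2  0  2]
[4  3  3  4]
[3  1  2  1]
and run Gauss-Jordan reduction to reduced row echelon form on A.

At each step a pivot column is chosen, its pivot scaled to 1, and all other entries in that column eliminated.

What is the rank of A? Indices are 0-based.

rank = 4

[1] R0 /= 3  ⇒  (1, 1, 1, 4)
     R1 -= 4·R0  ⇒  (0, 3, 1, 1)
     R2 -= 4·R0  ⇒  (0, 4, 4, 3)
     R3 -= 3·R0  ⇒  (0, 3, 4, 4)
[2] R1 /= 3  ⇒  (0, 1, 2, 2)
     R0 -= 1·R1  ⇒  (1, 0, 4, 2)
     R2 -= 4·R1  ⇒  (0, 0, 1, 0)
     R3 -= 3·R1  ⇒  (0, 0, 3, 3)
[3] R2 /= 1  ⇒  (0, 0, 1, 0)
     R0 -= 4·R2  ⇒  (1, 0, 0, 2)
     R1 -= 2·R2  ⇒  (0, 1, 0, 2)
     R3 -= 3·R2  ⇒  (0, 0, 0, 3)
[4] R3 /= 3  ⇒  (0, 0, 0, 1)
     R0 -= 2·R3  ⇒  (1, 0, 0, 0)
     R1 -= 2·R3  ⇒  (0, 1, 0, 0)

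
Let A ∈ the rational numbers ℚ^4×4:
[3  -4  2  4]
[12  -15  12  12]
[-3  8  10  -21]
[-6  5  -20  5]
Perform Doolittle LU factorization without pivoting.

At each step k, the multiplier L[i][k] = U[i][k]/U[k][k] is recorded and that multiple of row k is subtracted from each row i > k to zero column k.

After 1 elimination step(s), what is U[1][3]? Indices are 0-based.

k=0: U[0][0]=3
  eliminate (1,0): mult=4, new row 1: (0, 1, 4, -4); set L[1][0]=4
  eliminate (2,0): mult=-1, new row 2: (0, 4, 12, -17); set L[2][0]=-1
  eliminate (3,0): mult=-2, new row 3: (0, -3, -16, 13); set L[3][0]=-2

U[1][3] = -4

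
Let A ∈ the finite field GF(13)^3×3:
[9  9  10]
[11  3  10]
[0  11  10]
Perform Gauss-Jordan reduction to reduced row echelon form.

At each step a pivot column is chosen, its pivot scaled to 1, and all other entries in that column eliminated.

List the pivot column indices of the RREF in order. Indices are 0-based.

step 1: normalize row 0 (÷9) = (1, 1, 4)
  row 1: subtract 11×row0 = (0, 5, 5)
step 2: normalize row 1 (÷5) = (0, 1, 1)
  row 0: subtract 1×row1 = (1, 0, 3)
  row 2: subtract 11×row1 = (0, 0, 12)
step 3: normalize row 2 (÷12) = (0, 0, 1)
  row 0: subtract 3×row2 = (1, 0, 0)
  row 1: subtract 1×row2 = (0, 1, 0)

pivot columns: 0, 1, 2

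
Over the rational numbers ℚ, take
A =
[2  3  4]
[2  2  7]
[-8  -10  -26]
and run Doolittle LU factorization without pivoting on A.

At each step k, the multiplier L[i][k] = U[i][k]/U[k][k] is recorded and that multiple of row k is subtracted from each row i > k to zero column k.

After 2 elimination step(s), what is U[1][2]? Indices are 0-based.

k=0: U[0][0]=2
  eliminate (1,0): mult=1, new row 1: (0, -1, 3); set L[1][0]=1
  eliminate (2,0): mult=-4, new row 2: (0, 2, -10); set L[2][0]=-4
k=1: U[1][1]=-1
  eliminate (2,1): mult=-2, new row 2: (0, 0, -4); set L[2][1]=-2

U[1][2] = 3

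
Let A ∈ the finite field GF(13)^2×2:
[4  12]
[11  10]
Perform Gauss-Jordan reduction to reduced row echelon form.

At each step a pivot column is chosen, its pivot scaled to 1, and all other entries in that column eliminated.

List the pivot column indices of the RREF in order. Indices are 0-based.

pivot columns: 0, 1

pivot(0,0)=4: scale R0 → (1, 3)
  clear (1,0): R1 −= (11)R0 → (0, 3)
pivot(1,1)=3: scale R1 → (0, 1)
  clear (0,1): R0 −= (3)R1 → (1, 0)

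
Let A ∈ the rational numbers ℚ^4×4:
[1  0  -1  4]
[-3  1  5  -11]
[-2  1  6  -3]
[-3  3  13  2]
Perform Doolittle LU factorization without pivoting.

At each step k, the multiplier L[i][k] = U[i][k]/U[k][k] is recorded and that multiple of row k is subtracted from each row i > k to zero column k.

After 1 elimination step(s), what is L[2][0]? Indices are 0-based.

Step 1: pivot at (0,0) is 1.
  row1 ← row1 − (-3)·row0  ⇒  L[1][0]=-3, U row1=(0, 1, 2, 1)
  row2 ← row2 − (-2)·row0  ⇒  L[2][0]=-2, U row2=(0, 1, 4, 5)
  row3 ← row3 − (-3)·row0  ⇒  L[3][0]=-3, U row3=(0, 3, 10, 14)

L[2][0] = -2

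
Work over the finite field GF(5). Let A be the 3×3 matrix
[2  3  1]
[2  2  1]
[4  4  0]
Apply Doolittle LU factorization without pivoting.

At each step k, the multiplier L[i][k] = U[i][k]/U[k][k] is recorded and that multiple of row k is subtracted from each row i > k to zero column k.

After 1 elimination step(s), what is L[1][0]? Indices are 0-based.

Step 1: pivot at (0,0) is 2.
  row1 ← row1 − (1)·row0  ⇒  L[1][0]=1, U row1=(0, 4, 0)
  row2 ← row2 − (2)·row0  ⇒  L[2][0]=2, U row2=(0, 3, 3)

L[1][0] = 1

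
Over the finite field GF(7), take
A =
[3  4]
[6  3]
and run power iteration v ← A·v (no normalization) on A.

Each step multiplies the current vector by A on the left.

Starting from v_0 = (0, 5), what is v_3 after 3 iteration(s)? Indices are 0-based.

v_0 = (0, 5).
v_1 = A·v_0 = (6, 1).
v_2 = A·v_1 = (1, 4).
v_3 = A·v_2 = (5, 4).

v_3 = (5, 4)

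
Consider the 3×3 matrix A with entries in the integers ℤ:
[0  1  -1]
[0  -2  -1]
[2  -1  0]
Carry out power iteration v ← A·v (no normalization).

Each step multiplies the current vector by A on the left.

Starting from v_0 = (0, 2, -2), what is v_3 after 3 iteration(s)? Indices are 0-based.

v_0 = (0, 2, -2).
v_1 = A·v_0 = (4, -2, -2).
v_2 = A·v_1 = (0, 6, 10).
v_3 = A·v_2 = (-4, -22, -6).

v_3 = (-4, -22, -6)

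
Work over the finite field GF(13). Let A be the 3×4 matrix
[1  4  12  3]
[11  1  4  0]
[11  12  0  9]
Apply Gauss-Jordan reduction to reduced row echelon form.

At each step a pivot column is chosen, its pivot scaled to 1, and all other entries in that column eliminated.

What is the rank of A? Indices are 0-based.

rank = 3

pivot(0,0)=1: scale R0 → (1, 4, 12, 3)
  clear (1,0): R1 −= (11)R0 → (0, 9, 2, 6)
  clear (2,0): R2 −= (11)R0 → (0, 7, 11, 2)
pivot(1,1)=9: scale R1 → (0, 1, 6, 5)
  clear (0,1): R0 −= (4)R1 → (1, 0, 1, 9)
  clear (2,1): R2 −= (7)R1 → (0, 0, 8, 6)
pivot(2,2)=8: scale R2 → (0, 0, 1, 4)
  clear (0,2): R0 −= (1)R2 → (1, 0, 0, 5)
  clear (1,2): R1 −= (6)R2 → (0, 1, 0, 7)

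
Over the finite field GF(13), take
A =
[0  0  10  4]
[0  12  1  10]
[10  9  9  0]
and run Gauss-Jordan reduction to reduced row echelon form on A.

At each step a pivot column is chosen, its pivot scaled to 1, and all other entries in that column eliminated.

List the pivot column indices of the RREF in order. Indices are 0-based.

[1] R0 <-> R2
[1] R0 /= 10  ⇒  (1, 10, 10, 0)
[2] R1 /= 12  ⇒  (0, 1, 12, 3)
     R0 -= 10·R1  ⇒  (1, 0, 7, 9)
[3] R2 /= 10  ⇒  (0, 0, 1, 3)
     R0 -= 7·R2  ⇒  (1, 0, 0, 1)
     R1 -= 12·R2  ⇒  (0, 1, 0, 6)

pivot columns: 0, 1, 2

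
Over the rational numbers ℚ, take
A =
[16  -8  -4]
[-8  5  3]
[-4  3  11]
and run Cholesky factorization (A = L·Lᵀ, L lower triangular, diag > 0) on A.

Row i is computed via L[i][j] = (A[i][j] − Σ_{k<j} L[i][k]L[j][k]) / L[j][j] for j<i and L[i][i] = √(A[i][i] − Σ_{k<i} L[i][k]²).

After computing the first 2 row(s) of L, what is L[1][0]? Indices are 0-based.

L[1][0] = -2

Step 1: L[0][0] = √(16) = 4.
  L[1][0] = (-8) / L[0][0] = -2.
Step 2: L[1][1] = √(1) = 1.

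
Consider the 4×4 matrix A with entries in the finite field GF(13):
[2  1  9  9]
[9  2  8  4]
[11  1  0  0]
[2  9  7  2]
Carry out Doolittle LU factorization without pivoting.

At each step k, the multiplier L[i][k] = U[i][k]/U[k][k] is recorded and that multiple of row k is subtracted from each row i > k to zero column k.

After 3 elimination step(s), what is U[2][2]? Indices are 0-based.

k=0: U[0][0]=2
  eliminate (1,0): mult=11, new row 1: (0, 4, 0, 9); set L[1][0]=11
  eliminate (2,0): mult=12, new row 2: (0, 2, 9, 9); set L[2][0]=12
  eliminate (3,0): mult=1, new row 3: (0, 8, 11, 6); set L[3][0]=1
k=1: U[1][1]=4
  eliminate (2,1): mult=7, new row 2: (0, 0, 9, 11); set L[2][1]=7
  eliminate (3,1): mult=2, new row 3: (0, 0, 11, 1); set L[3][1]=2
k=2: U[2][2]=9
  eliminate (3,2): mult=7, new row 3: (0, 0, 0, 2); set L[3][2]=7

U[2][2] = 9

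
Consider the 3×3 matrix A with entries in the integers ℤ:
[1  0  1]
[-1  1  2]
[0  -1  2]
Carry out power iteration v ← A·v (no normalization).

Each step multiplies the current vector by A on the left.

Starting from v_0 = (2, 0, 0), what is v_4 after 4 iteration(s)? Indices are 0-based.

v_0 = (2, 0, 0).
v_1 = A·v_0 = (2, -2, 0).
v_2 = A·v_1 = (2, -4, 2).
v_3 = A·v_2 = (4, -2, 8).
v_4 = A·v_3 = (12, 10, 18).

v_4 = (12, 10, 18)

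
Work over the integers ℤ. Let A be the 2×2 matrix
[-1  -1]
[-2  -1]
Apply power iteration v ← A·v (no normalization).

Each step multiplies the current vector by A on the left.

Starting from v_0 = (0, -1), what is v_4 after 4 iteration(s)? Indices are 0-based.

v_4 = (-12, -17)

v_0 = (0, -1).
v_1 = A·v_0 = (1, 1).
v_2 = A·v_1 = (-2, -3).
v_3 = A·v_2 = (5, 7).
v_4 = A·v_3 = (-12, -17).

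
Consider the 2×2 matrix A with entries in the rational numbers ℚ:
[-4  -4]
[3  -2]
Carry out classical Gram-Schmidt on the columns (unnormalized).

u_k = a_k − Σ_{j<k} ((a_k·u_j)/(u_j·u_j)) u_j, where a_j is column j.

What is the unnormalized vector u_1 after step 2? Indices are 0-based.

u_1 = (-12/5, -16/5)

Step 1: u_0 = a_0 = (-4, 3).
Step 2: u_1 = a_1 − (2/5)·u_0 = (-12/5, -16/5).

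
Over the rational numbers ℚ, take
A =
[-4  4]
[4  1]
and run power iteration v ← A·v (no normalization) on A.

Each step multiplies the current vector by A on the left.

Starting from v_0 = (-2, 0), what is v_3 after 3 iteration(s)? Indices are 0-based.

v_3 = (352, -232)

v_0 = (-2, 0).
v_1 = A·v_0 = (8, -8).
v_2 = A·v_1 = (-64, 24).
v_3 = A·v_2 = (352, -232).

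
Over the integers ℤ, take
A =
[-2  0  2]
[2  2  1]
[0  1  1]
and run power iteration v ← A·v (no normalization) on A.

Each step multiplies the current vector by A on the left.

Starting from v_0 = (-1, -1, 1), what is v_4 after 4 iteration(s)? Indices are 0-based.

v_4 = (-22, -11, -16)

v_0 = (-1, -1, 1).
v_1 = A·v_0 = (4, -3, 0).
v_2 = A·v_1 = (-8, 2, -3).
v_3 = A·v_2 = (10, -15, -1).
v_4 = A·v_3 = (-22, -11, -16).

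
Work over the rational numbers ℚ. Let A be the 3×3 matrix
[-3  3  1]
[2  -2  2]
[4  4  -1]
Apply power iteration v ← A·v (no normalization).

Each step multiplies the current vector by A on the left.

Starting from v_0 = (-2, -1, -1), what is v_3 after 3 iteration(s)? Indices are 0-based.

v_0 = (-2, -1, -1).
v_1 = A·v_0 = (2, -4, -11).
v_2 = A·v_1 = (-29, -10, 3).
v_3 = A·v_2 = (60, -32, -159).

v_3 = (60, -32, -159)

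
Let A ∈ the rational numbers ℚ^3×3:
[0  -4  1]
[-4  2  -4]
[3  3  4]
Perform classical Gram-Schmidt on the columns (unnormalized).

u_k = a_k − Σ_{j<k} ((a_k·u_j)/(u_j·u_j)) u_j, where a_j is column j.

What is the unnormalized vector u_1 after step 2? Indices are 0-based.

Step 1: u_0 = a_0 = (0, -4, 3).
Step 2: u_1 = a_1 − (1/25)·u_0 = (-4, 54/25, 72/25).

u_1 = (-4, 54/25, 72/25)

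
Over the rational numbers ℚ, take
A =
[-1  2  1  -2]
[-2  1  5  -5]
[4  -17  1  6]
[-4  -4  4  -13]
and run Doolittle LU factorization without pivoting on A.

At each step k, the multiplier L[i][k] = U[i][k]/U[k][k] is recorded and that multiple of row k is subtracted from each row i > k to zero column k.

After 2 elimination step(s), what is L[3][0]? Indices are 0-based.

Step 1: pivot at (0,0) is -1.
  row1 ← row1 − (2)·row0  ⇒  L[1][0]=2, U row1=(0, -3, 3, -1)
  row2 ← row2 − (-4)·row0  ⇒  L[2][0]=-4, U row2=(0, -9, 5, -2)
  row3 ← row3 − (4)·row0  ⇒  L[3][0]=4, U row3=(0, -12, 0, -5)
Step 2: pivot at (1,1) is -3.
  row2 ← row2 − (3)·row1  ⇒  L[2][1]=3, U row2=(0, 0, -4, 1)
  row3 ← row3 − (4)·row1  ⇒  L[3][1]=4, U row3=(0, 0, -12, -1)

L[3][0] = 4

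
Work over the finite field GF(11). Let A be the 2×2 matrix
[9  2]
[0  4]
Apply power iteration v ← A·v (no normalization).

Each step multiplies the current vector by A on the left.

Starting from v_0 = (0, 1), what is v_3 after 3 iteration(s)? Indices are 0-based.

v_0 = (0, 1).
v_1 = A·v_0 = (2, 4).
v_2 = A·v_1 = (4, 5).
v_3 = A·v_2 = (2, 9).

v_3 = (2, 9)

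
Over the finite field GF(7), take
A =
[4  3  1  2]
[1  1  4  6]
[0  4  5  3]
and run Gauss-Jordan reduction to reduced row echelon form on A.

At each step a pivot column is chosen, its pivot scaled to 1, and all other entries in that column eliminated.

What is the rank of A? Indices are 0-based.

rank = 3

[1] R0 /= 4  ⇒  (1, 6, 2, 4)
     R1 -= 1·R0  ⇒  (0, 2, 2, 2)
[2] R1 /= 2  ⇒  (0, 1, 1, 1)
     R0 -= 6·R1  ⇒  (1, 0, 3, 5)
     R2 -= 4·R1  ⇒  (0, 0, 1, 6)
[3] R2 /= 1  ⇒  (0, 0, 1, 6)
     R0 -= 3·R2  ⇒  (1, 0, 0, 1)
     R1 -= 1·R2  ⇒  (0, 1, 0, 2)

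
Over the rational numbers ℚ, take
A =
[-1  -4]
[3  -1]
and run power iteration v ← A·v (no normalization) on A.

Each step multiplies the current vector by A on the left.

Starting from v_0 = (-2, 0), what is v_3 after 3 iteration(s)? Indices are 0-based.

v_3 = (-70, 54)

v_0 = (-2, 0).
v_1 = A·v_0 = (2, -6).
v_2 = A·v_1 = (22, 12).
v_3 = A·v_2 = (-70, 54).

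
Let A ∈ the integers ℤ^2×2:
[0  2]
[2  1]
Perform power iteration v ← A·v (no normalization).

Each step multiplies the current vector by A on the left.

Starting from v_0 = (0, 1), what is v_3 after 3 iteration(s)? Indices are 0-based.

v_3 = (10, 9)

v_0 = (0, 1).
v_1 = A·v_0 = (2, 1).
v_2 = A·v_1 = (2, 5).
v_3 = A·v_2 = (10, 9).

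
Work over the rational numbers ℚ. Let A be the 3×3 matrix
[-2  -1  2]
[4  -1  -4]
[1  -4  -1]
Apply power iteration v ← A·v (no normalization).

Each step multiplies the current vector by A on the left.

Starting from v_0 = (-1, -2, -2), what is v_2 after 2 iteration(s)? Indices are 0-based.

v_0 = (-1, -2, -2).
v_1 = A·v_0 = (0, 6, 9).
v_2 = A·v_1 = (12, -42, -33).

v_2 = (12, -42, -33)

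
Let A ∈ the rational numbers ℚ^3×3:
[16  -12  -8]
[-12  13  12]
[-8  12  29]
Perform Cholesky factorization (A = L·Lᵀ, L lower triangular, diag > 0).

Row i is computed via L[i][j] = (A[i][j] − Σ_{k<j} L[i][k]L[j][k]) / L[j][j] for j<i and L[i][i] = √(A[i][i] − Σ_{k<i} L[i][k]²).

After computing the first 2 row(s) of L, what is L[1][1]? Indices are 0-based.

Step 1: L[0][0] = √(16) = 4.
  L[1][0] = (-12) / L[0][0] = -3.
Step 2: L[1][1] = √(4) = 2.

L[1][1] = 2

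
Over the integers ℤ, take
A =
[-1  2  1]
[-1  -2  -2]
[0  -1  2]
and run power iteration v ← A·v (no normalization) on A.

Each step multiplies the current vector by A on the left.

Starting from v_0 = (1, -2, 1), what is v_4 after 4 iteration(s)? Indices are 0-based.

v_0 = (1, -2, 1).
v_1 = A·v_0 = (-4, 1, 4).
v_2 = A·v_1 = (10, -6, 7).
v_3 = A·v_2 = (-15, -12, 20).
v_4 = A·v_3 = (11, -1, 52).

v_4 = (11, -1, 52)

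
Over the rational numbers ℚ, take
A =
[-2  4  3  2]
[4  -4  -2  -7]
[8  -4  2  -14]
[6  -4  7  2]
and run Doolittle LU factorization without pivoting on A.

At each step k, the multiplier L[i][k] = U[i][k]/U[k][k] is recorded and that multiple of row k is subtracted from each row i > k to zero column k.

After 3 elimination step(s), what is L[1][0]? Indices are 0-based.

L[1][0] = -2

[col 0] pivot -2
  R1 -= -2*R0 → (0, 4, 4, -3)  (L[1][0] := -2)
  R2 -= -4*R0 → (0, 12, 14, -6)  (L[2][0] := -4)
  R3 -= -3*R0 → (0, 8, 16, 8)  (L[3][0] := -3)
[col 1] pivot 4
  R2 -= 3*R1 → (0, 0, 2, 3)  (L[2][1] := 3)
  R3 -= 2*R1 → (0, 0, 8, 14)  (L[3][1] := 2)
[col 2] pivot 2
  R3 -= 4*R2 → (0, 0, 0, 2)  (L[3][2] := 4)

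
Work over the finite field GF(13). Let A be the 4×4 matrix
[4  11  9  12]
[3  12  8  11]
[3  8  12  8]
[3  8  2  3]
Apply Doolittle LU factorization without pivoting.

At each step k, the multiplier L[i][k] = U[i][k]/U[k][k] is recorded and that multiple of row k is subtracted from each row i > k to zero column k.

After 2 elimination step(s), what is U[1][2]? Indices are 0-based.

U[1][2] = 11

Step 1: pivot at (0,0) is 4.
  row1 ← row1 − (4)·row0  ⇒  L[1][0]=4, U row1=(0, 7, 11, 2)
  row2 ← row2 − (4)·row0  ⇒  L[2][0]=4, U row2=(0, 3, 2, 12)
  row3 ← row3 − (4)·row0  ⇒  L[3][0]=4, U row3=(0, 3, 5, 7)
Step 2: pivot at (1,1) is 7.
  row2 ← row2 − (6)·row1  ⇒  L[2][1]=6, U row2=(0, 0, 1, 0)
  row3 ← row3 − (6)·row1  ⇒  L[3][1]=6, U row3=(0, 0, 4, 8)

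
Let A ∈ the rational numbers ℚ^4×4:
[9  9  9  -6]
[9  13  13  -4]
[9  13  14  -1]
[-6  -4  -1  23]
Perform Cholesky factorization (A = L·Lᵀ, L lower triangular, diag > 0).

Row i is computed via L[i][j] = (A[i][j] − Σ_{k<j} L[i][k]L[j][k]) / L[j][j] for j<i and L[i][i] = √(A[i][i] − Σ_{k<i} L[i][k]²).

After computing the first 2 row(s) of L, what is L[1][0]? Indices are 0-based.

Step 1: L[0][0] = √(9) = 3.
  L[1][0] = (9) / L[0][0] = 3.
Step 2: L[1][1] = √(4) = 2.

L[1][0] = 3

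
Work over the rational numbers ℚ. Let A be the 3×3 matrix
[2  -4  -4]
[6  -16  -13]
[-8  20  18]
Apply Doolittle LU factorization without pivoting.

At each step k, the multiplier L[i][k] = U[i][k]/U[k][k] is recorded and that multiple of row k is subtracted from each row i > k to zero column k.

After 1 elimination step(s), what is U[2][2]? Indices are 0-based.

[col 0] pivot 2
  R1 -= 3*R0 → (0, -4, -1)  (L[1][0] := 3)
  R2 -= -4*R0 → (0, 4, 2)  (L[2][0] := -4)

U[2][2] = 2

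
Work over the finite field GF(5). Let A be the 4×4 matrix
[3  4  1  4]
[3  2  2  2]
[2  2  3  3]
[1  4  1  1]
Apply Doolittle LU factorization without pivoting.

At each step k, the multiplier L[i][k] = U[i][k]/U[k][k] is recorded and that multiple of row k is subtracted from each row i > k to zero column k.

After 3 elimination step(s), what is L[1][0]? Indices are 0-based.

k=0: U[0][0]=3
  eliminate (1,0): mult=1, new row 1: (0, 3, 1, 3); set L[1][0]=1
  eliminate (2,0): mult=4, new row 2: (0, 1, 4, 2); set L[2][0]=4
  eliminate (3,0): mult=2, new row 3: (0, 1, 4, 3); set L[3][0]=2
k=1: U[1][1]=3
  eliminate (2,1): mult=2, new row 2: (0, 0, 2, 1); set L[2][1]=2
  eliminate (3,1): mult=2, new row 3: (0, 0, 2, 2); set L[3][1]=2
k=2: U[2][2]=2
  eliminate (3,2): mult=1, new row 3: (0, 0, 0, 1); set L[3][2]=1

L[1][0] = 1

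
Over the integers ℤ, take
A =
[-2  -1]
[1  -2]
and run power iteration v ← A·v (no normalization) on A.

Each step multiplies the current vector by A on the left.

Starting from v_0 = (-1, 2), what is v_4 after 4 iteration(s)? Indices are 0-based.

v_0 = (-1, 2).
v_1 = A·v_0 = (0, -5).
v_2 = A·v_1 = (5, 10).
v_3 = A·v_2 = (-20, -15).
v_4 = A·v_3 = (55, 10).

v_4 = (55, 10)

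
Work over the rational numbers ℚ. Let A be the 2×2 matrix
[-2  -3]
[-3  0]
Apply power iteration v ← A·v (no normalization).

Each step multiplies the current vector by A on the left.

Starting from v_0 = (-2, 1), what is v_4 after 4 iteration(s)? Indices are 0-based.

v_4 = (-278, -147)

v_0 = (-2, 1).
v_1 = A·v_0 = (1, 6).
v_2 = A·v_1 = (-20, -3).
v_3 = A·v_2 = (49, 60).
v_4 = A·v_3 = (-278, -147).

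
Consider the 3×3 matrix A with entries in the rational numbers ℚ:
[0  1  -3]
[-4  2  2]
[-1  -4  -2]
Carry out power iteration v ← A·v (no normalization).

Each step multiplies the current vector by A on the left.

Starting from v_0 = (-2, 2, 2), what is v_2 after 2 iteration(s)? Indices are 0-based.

v_0 = (-2, 2, 2).
v_1 = A·v_0 = (-4, 16, -10).
v_2 = A·v_1 = (46, 28, -40).

v_2 = (46, 28, -40)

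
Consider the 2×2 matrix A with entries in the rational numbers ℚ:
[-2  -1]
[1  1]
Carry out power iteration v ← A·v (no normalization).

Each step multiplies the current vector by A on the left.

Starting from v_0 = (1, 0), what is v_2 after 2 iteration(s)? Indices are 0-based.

v_2 = (3, -1)

v_0 = (1, 0).
v_1 = A·v_0 = (-2, 1).
v_2 = A·v_1 = (3, -1).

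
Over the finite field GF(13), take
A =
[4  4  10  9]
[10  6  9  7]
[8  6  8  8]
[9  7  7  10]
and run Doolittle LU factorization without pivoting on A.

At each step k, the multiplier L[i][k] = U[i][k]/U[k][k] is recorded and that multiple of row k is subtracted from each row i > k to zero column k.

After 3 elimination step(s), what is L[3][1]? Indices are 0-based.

L[3][1] = 7

[col 0] pivot 4
  R1 -= 9*R0 → (0, 9, 10, 4)  (L[1][0] := 9)
  R2 -= 2*R0 → (0, 11, 1, 3)  (L[2][0] := 2)
  R3 -= 12*R0 → (0, 11, 4, 6)  (L[3][0] := 12)
[col 1] pivot 9
  R2 -= 7*R1 → (0, 0, 9, 1)  (L[2][1] := 7)
  R3 -= 7*R1 → (0, 0, 12, 4)  (L[3][1] := 7)
[col 2] pivot 9
  R3 -= 10*R2 → (0, 0, 0, 7)  (L[3][2] := 10)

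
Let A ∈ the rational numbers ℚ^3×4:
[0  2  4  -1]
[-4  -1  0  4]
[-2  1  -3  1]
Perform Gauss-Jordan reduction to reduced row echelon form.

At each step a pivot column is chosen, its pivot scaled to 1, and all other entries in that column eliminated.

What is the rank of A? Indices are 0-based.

rank = 3

pivot(0,0): swap R0↔R1
pivot(0,0)=-4: scale R0 → (1, 1/4, 0, -1)
  clear (2,0): R2 −= (-2)R0 → (0, 3/2, -3, -1)
pivot(1,1)=2: scale R1 → (0, 1, 2, -1/2)
  clear (0,1): R0 −= (1/4)R1 → (1, 0, -1/2, -7/8)
  clear (2,1): R2 −= (3/2)R1 → (0, 0, -6, -1/4)
pivot(2,2)=-6: scale R2 → (0, 0, 1, 1/24)
  clear (0,2): R0 −= (-1/2)R2 → (1, 0, 0, -41/48)
  clear (1,2): R1 −= (2)R2 → (0, 1, 0, -7/12)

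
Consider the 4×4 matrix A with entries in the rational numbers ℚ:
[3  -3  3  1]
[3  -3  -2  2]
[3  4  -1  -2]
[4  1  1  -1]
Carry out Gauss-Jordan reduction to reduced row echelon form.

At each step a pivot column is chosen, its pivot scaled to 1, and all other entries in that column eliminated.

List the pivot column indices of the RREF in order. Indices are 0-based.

pivot columns: 0, 1, 2, 3

pivot(0,0)=3: scale R0 → (1, -1, 1, 1/3)
  clear (1,0): R1 −= (3)R0 → (0, 0, -5, 1)
  clear (2,0): R2 −= (3)R0 → (0, 7, -4, -3)
  clear (3,0): R3 −= (4)R0 → (0, 5, -3, -7/3)
pivot(1,1): swap R1↔R2
pivot(1,1)=7: scale R1 → (0, 1, -4/7, -3/7)
  clear (0,1): R0 −= (-1)R1 → (1, 0, 3/7, -2/21)
  clear (3,1): R3 −= (5)R1 → (0, 0, -1/7, -4/21)
pivot(2,2)=-5: scale R2 → (0, 0, 1, -1/5)
  clear (0,2): R0 −= (3/7)R2 → (1, 0, 0, -1/105)
  clear (1,2): R1 −= (-4/7)R2 → (0, 1, 0, -19/35)
  clear (3,2): R3 −= (-1/7)R2 → (0, 0, 0, -23/105)
pivot(3,3)=-23/105: scale R3 → (0, 0, 0, 1)
  clear (0,3): R0 −= (-1/105)R3 → (1, 0, 0, 0)
  clear (1,3): R1 −= (-19/35)R3 → (0, 1, 0, 0)
  clear (2,3): R2 −= (-1/5)R3 → (0, 0, 1, 0)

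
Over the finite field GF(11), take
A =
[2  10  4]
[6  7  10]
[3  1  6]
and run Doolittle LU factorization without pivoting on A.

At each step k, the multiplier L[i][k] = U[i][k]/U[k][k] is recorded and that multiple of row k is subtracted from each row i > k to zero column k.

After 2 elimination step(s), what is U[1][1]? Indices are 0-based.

k=0: U[0][0]=2
  eliminate (1,0): mult=3, new row 1: (0, 10, 9); set L[1][0]=3
  eliminate (2,0): mult=7, new row 2: (0, 8, 0); set L[2][0]=7
k=1: U[1][1]=10
  eliminate (2,1): mult=3, new row 2: (0, 0, 6); set L[2][1]=3

U[1][1] = 10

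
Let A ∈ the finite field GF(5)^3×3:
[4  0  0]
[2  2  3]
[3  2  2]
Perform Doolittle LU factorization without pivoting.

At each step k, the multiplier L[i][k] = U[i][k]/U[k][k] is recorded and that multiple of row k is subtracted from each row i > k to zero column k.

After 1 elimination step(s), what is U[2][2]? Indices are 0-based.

U[2][2] = 2

[col 0] pivot 4
  R1 -= 3*R0 → (0, 2, 3)  (L[1][0] := 3)
  R2 -= 2*R0 → (0, 2, 2)  (L[2][0] := 2)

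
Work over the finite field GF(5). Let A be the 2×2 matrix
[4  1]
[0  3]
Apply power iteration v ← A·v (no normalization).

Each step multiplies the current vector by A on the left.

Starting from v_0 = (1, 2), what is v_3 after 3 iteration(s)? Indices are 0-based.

v_0 = (1, 2).
v_1 = A·v_0 = (1, 1).
v_2 = A·v_1 = (0, 3).
v_3 = A·v_2 = (3, 4).

v_3 = (3, 4)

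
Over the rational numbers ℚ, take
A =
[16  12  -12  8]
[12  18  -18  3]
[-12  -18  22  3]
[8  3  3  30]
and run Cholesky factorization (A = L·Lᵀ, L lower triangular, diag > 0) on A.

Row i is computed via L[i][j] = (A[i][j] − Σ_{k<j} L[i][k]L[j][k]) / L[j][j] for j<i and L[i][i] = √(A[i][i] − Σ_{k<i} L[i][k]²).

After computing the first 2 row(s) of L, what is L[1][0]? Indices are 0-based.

L[1][0] = 3

Step 1: L[0][0] = √(16) = 4.
  L[1][0] = (12) / L[0][0] = 3.
Step 2: L[1][1] = √(9) = 3.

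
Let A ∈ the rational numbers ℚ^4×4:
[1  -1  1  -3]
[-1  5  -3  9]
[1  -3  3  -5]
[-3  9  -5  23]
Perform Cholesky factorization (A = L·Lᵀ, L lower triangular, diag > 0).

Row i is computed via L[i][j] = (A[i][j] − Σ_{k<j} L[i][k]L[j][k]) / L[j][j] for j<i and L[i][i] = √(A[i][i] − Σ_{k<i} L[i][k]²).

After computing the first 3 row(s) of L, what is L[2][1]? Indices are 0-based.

Step 1: L[0][0] = √(1) = 1.
  L[1][0] = (-1) / L[0][0] = -1.
Step 2: L[1][1] = √(4) = 2.
  L[2][0] = (1) / L[0][0] = 1.
  L[2][1] = (-2) / L[1][1] = -1.
Step 3: L[2][2] = √(1) = 1.

L[2][1] = -1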